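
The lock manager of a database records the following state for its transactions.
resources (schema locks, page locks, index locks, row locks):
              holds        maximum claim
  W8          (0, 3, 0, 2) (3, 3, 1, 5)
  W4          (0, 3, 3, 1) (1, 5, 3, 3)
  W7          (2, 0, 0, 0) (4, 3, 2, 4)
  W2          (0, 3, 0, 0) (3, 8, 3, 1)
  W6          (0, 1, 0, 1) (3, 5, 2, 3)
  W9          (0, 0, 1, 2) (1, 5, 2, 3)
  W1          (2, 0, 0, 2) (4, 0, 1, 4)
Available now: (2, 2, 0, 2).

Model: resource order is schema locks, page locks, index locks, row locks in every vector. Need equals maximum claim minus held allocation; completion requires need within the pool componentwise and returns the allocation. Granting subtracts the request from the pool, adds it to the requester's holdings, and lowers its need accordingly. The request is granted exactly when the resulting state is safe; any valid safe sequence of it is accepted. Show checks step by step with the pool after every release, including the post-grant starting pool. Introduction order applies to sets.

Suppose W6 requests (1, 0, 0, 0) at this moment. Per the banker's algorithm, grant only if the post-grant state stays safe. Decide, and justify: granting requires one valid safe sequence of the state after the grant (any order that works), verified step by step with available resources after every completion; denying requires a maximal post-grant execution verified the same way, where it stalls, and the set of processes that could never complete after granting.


DENY: after the grant no complete ordering would exist.
Key observation: the wall is schema locks: completing W4, W9 brings the pool only to (1, 5, 4, 5), and all the rest need more.
On the post-grant state, W4, W9 is a maximal run — nothing extends it. Walking it through:
  pool = (1, 2, 0, 2)
  W4 needs (1, 2, 0, 2) <= (1, 2, 0, 2) -> finishes; pool += (0, 3, 3, 1) = (1, 5, 3, 3)
  W9 needs (1, 5, 1, 1) <= (1, 5, 3, 3) -> finishes; pool += (0, 0, 1, 2) = (1, 5, 4, 5)
  blocked: W8 wants (3, 0, 1, 3), pool (1, 5, 4, 5) — not enough schema locks
  blocked: W7 wants (2, 3, 2, 4), pool (1, 5, 4, 5) — not enough schema locks
  blocked: W2 wants (3, 5, 3, 1), pool (1, 5, 4, 5) — not enough schema locks
  blocked: W6 wants (2, 4, 2, 2), pool (1, 5, 4, 5) — not enough schema locks
  blocked: W1 wants (2, 0, 1, 2), pool (1, 5, 4, 5) — not enough schema locks
Processes that could never finish after the grant: W8, W7, W2, W6 and W1.


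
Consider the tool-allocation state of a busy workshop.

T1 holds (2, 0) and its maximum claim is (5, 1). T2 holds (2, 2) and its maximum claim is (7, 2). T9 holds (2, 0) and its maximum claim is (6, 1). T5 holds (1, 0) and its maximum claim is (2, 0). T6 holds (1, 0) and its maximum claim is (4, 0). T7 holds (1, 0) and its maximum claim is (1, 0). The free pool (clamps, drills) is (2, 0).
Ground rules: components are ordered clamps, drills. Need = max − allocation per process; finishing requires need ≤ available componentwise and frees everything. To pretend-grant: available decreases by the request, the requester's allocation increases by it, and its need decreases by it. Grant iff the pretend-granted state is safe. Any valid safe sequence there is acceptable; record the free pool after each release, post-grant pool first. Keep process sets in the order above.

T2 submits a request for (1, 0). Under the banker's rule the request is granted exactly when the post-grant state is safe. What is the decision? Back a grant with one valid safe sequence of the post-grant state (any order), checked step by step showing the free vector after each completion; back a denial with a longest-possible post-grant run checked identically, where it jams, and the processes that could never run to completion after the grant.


GRANT. The post-grant state is safe; one safe sequence: T5, T7, T6, T2, T1, T9.
Key observation: the transfer keeps a workable pool ((1, 0)); T5 starts the safe sequence.
Check on the post-grant state, step by step:
  pool = (1, 0)
  run T5 (needs (1, 0), free (1, 0)); after release of (1, 0) the pool is (2, 0)
  run T7 (needs (0, 0), free (2, 0)); after release of (1, 0) the pool is (3, 0)
  run T6 (needs (3, 0), free (3, 0)); after release of (1, 0) the pool is (4, 0)
  run T2 (needs (4, 0), free (4, 0)); after release of (3, 2) the pool is (7, 2)
  run T1 (needs (3, 1), free (7, 2)); after release of (2, 0) the pool is (9, 2)
  run T9 (needs (4, 1), free (9, 2)); after release of (2, 0) the pool is (11, 2)


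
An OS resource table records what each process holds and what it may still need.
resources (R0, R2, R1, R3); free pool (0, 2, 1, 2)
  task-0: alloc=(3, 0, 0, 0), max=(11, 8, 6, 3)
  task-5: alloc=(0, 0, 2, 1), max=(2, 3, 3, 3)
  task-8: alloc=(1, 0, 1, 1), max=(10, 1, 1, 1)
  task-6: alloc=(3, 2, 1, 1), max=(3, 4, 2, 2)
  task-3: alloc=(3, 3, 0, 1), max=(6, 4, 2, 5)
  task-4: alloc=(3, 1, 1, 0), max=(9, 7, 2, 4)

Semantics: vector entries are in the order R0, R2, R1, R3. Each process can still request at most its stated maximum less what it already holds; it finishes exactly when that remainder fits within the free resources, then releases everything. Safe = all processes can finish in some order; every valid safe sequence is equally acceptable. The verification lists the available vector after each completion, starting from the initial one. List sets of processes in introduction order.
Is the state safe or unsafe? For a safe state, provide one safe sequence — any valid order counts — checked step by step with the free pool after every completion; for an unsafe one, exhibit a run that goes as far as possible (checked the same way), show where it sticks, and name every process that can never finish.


SAFE — a valid safe sequence is task-6, task-5, task-3, task-4, task-8, task-0.
Key observation: task-6 marks the first exact bind of the order: its need (0, 2, 1, 1) fits the free (0, 2, 1, 2) with zero slack on a requested resource.
Verifying each step:
  pool = (0, 2, 1, 2)
  task-6 needs (0, 2, 1, 1) <= (0, 2, 1, 2) -> finishes; pool += (3, 2, 1, 1) = (3, 4, 2, 3)
  task-5 needs (2, 3, 1, 2) <= (3, 4, 2, 3) -> finishes; pool += (0, 0, 2, 1) = (3, 4, 4, 4)
  task-3 needs (3, 1, 2, 4) <= (3, 4, 4, 4) -> finishes; pool += (3, 3, 0, 1) = (6, 7, 4, 5)
  task-4 needs (6, 6, 1, 4) <= (6, 7, 4, 5) -> finishes; pool += (3, 1, 1, 0) = (9, 8, 5, 5)
  task-8 needs (9, 1, 0, 0) <= (9, 8, 5, 5) -> finishes; pool += (1, 0, 1, 1) = (10, 8, 6, 6)
  task-0 needs (8, 8, 6, 3) <= (10, 8, 6, 6) -> finishes; pool += (3, 0, 0, 0) = (13, 8, 6, 6)


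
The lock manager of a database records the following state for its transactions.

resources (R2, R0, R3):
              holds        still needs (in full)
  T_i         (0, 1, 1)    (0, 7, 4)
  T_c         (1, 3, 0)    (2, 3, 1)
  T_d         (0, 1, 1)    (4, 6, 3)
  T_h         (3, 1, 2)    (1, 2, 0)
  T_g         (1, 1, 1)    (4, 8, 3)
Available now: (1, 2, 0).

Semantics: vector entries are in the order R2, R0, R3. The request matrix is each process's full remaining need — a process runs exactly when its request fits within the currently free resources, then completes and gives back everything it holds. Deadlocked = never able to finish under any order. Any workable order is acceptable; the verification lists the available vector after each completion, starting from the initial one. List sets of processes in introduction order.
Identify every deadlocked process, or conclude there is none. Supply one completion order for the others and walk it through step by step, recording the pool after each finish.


The deadlocked set is T_i, T_d and T_g.
Key observation: no order helps: past T_h, T_c, the free pool tops out at (5, 6, 2), below what each blocked process needs in R3.
One completion order for the rest: T_h, T_c. Check, step by step:
  pool = (1, 2, 0)
  T_h needs (1, 2, 0) <= (1, 2, 0) -> finishes; pool += (3, 1, 2) = (4, 3, 2)
  T_c needs (2, 3, 1) <= (4, 3, 2) -> finishes; pool += (1, 3, 0) = (5, 6, 2)
The blocked processes can never fit:
  T_i cannot run: need (0, 7, 4) vs free (5, 6, 2) (insufficient R0 and R3)
  T_d cannot run: need (4, 6, 3) vs free (5, 6, 2) (insufficient R3)
  T_g cannot run: need (4, 8, 3) vs free (5, 6, 2) (insufficient R0 and R3)


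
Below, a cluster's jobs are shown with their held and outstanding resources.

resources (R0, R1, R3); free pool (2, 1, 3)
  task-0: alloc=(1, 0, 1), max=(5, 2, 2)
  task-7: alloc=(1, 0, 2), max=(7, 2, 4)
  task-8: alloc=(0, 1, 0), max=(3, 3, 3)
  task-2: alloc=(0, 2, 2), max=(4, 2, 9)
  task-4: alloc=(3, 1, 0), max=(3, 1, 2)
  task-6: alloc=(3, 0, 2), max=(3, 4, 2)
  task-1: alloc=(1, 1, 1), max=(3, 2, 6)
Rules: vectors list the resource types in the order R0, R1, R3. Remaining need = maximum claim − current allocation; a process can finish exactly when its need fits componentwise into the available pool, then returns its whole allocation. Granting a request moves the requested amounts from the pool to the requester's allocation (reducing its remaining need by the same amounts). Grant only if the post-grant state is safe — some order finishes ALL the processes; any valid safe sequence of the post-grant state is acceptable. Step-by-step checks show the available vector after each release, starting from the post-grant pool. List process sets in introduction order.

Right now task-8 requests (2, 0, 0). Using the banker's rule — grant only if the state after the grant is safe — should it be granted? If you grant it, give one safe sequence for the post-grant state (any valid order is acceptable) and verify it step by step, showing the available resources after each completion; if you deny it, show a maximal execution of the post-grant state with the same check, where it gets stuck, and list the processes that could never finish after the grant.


GRANT: granting preserves safety; a valid post-grant sequence is task-4, task-8, task-0, task-7, task-1, task-6, task-2.
Key observation: the grant leaves (0, 1, 3) free — enough for task-4, whose release restarts the cascade.
Verifying the post-grant state step by step:
  pool = (0, 1, 3)
  task-4 needs (0, 0, 2) <= (0, 1, 3) -> finishes; pool += (3, 1, 0) = (3, 2, 3)
  task-8 needs (1, 2, 3) <= (3, 2, 3) -> finishes; pool += (2, 1, 0) = (5, 3, 3)
  task-0 needs (4, 2, 1) <= (5, 3, 3) -> finishes; pool += (1, 0, 1) = (6, 3, 4)
  task-7 needs (6, 2, 2) <= (6, 3, 4) -> finishes; pool += (1, 0, 2) = (7, 3, 6)
  task-1 needs (2, 1, 5) <= (7, 3, 6) -> finishes; pool += (1, 1, 1) = (8, 4, 7)
  task-6 needs (0, 4, 0) <= (8, 4, 7) -> finishes; pool += (3, 0, 2) = (11, 4, 9)
  task-2 needs (4, 0, 7) <= (11, 4, 9) -> finishes; pool += (0, 2, 2) = (11, 6, 11)


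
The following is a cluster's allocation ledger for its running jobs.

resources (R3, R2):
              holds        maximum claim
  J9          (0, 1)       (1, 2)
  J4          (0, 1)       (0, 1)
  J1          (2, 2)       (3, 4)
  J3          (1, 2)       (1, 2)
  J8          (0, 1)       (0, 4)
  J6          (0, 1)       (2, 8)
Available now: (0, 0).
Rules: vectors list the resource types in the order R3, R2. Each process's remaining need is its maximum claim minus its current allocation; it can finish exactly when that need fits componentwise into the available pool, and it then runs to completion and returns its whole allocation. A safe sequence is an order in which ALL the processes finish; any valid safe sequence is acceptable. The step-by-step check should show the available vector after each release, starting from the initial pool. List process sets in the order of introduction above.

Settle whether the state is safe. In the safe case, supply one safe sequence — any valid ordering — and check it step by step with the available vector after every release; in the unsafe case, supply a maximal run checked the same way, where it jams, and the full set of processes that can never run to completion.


SAFE — a valid safe sequence is J3, J1, J9, J8, J4, J6.
Key observation: the first exact fit in this order is J1 — it needs (1, 2) with (1, 2) free, meeting a requested resource to the last unit.
Walking it through:
  pool = (0, 0)
  J3: need (0, 0) fits (0, 0); releases (1, 2), pool now (1, 2)
  J1: need (1, 2) fits (1, 2); releases (2, 2), pool now (3, 4)
  J9: need (1, 1) fits (3, 4); releases (0, 1), pool now (3, 5)
  J8: need (0, 3) fits (3, 5); releases (0, 1), pool now (3, 6)
  J4: need (0, 0) fits (3, 6); releases (0, 1), pool now (3, 7)
  J6: need (2, 7) fits (3, 7); releases (0, 1), pool now (3, 8)


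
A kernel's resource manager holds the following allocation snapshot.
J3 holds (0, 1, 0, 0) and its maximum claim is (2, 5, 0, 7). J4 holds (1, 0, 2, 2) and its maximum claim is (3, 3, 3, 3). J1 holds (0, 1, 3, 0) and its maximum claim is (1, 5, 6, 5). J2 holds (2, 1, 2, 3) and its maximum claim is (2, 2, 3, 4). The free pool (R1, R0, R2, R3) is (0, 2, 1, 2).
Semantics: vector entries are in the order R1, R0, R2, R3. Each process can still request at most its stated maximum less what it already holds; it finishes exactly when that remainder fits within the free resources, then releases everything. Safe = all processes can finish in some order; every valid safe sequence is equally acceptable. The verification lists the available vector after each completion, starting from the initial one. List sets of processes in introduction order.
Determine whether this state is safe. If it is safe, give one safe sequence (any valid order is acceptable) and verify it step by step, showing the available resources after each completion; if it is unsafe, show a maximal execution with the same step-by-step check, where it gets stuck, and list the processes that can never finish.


UNSAFE — no complete ordering exists.
Key observation: R0 is the bottleneck — with J2, J4 done the pool holds (3, 3, 5, 7), short of every remaining need.
The run J2, J4 cannot be extended any further. Check, step by step:
  pool = (0, 2, 1, 2)
  run J2 (needs (0, 1, 1, 1), free (0, 2, 1, 2)); after release of (2, 1, 2, 3) the pool is (2, 3, 3, 5)
  run J4 (needs (2, 3, 1, 1), free (2, 3, 3, 5)); after release of (1, 0, 2, 2) the pool is (3, 3, 5, 7)
  J3 still needs (2, 4, 0, 7) but only (3, 3, 5, 7) is free — short on R0
  J1 still needs (1, 4, 3, 5) but only (3, 3, 5, 7) is free — short on R0
Permanently blocked: J3 and J1.


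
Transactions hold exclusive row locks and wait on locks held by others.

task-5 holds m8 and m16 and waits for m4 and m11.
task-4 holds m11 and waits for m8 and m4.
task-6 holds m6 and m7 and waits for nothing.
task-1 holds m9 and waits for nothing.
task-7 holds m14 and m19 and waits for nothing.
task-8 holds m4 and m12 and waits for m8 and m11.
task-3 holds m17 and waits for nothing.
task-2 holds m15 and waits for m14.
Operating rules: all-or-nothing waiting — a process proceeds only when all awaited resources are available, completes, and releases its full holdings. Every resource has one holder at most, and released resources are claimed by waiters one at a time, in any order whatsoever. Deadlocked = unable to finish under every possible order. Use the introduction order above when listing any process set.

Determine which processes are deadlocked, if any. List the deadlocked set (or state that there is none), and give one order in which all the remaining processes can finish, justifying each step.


Deadlocked set: task-5, task-4 and task-8.
Key observation: task-5 -> task-4 -> task-5 is a circular wait — nothing in it can go first; task-8 is caught in further circular waits.
A valid finishing order for the others: task-3, task-7, task-6, task-1, task-2.
Step-by-step check:
  run task-3 (it waits on nothing); releases m17
  run task-7 (it waits on nothing); releases m14 and m19
  run task-6 (it waits on nothing); releases m6 and m7
  run task-1 (it waits on nothing); releases m9
  task-2: everything it awaited (m14) is free; runs, freeing m15


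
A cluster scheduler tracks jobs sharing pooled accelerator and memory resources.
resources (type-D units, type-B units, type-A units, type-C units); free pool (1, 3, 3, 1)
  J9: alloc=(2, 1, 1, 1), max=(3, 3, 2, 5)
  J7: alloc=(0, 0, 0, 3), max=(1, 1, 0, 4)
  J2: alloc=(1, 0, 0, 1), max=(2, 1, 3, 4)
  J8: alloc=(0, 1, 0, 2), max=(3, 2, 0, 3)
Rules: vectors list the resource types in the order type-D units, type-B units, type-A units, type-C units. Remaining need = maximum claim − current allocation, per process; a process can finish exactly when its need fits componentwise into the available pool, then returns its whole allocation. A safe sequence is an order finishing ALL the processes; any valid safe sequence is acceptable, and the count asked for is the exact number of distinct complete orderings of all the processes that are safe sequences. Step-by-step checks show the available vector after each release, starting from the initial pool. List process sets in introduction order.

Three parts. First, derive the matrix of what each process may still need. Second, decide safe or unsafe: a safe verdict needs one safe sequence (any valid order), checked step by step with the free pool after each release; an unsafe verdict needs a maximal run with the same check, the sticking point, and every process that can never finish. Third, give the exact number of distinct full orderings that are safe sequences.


(1) Outstanding need per process (order type-D units, type-B units, type-A units, type-C units):
  J9: (1, 2, 1, 4)
  J7: (1, 1, 0, 1)
  J2: (1, 1, 3, 3)
  J8: (3, 1, 0, 1)
(2) SAFE — a valid safe sequence is J7, J2, J9, J8.
Key observation: reading the order forward, J7 is the first process whose need (1, 1, 0, 1) meets the free pool (1, 3, 3, 1) exactly on a resource it requests.
Step-by-step check:
  pool = (1, 3, 3, 1)
  run J7 (needs (1, 1, 0, 1), free (1, 3, 3, 1)); after release of (0, 0, 0, 3) the pool is (1, 3, 3, 4)
  run J2 (needs (1, 1, 3, 3), free (1, 3, 3, 4)); after release of (1, 0, 0, 1) the pool is (2, 3, 3, 5)
  run J9 (needs (1, 2, 1, 4), free (2, 3, 3, 5)); after release of (2, 1, 1, 1) the pool is (4, 4, 4, 6)
  run J8 (needs (3, 1, 0, 1), free (4, 4, 4, 6)); after release of (0, 1, 0, 2) the pool is (4, 5, 4, 8)
(3) Exactly 3 of the possible complete orderings are safe sequences.


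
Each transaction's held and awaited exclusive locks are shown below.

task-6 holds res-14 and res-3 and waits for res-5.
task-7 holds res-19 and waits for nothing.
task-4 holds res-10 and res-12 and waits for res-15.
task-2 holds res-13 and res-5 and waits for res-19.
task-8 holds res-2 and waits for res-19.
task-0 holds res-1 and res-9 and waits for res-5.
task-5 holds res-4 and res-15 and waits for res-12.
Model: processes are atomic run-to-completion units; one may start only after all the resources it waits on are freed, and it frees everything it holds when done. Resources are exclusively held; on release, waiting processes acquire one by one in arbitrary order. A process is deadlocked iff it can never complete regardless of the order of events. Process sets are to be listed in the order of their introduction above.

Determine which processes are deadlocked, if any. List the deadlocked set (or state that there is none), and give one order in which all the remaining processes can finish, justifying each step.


Deadlocked: task-4 and task-5.
Key observation: along task-4 -> task-5 -> task-4, each member waits on what the next one holds — a deadlock; no other process is dragged down with it.
The rest can finish in the order task-7, task-2, task-6, task-8, task-0.
Step-by-step check:
  run task-7 (it waits on nothing); releases res-19
  run task-2 (all its waits — res-19 — are resolved); releases res-13 and res-5
  run task-6 (all its waits — res-5 — are resolved); releases res-14 and res-3
  run task-8 (all its waits — res-19 — are resolved); releases res-2
  run task-0 (all its waits — res-5 — are resolved); releases res-1 and res-9


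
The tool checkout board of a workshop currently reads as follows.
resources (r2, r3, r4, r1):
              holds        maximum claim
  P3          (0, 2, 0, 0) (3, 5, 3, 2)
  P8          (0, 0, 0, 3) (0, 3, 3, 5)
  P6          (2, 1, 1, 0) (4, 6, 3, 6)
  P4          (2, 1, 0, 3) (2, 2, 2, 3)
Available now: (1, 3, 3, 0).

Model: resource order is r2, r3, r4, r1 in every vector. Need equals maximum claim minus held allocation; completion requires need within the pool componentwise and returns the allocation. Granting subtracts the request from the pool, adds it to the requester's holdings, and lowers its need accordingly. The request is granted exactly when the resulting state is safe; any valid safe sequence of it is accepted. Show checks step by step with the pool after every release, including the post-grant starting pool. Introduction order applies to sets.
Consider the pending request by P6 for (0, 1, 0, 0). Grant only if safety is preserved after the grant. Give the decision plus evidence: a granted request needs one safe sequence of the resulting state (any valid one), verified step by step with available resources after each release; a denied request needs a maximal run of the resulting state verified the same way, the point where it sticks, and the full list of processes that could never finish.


GRANT — the state after the grant stays safe, e.g. via P4, P3, P8, P6.
Key observation: the grant leaves (1, 2, 3, 0) free — enough for P4, whose release restarts the cascade.
Verifying the post-grant state step by step:
  pool = (1, 2, 3, 0)
  P4: need (0, 1, 2, 0) fits (1, 2, 3, 0); releases (2, 1, 0, 3), pool now (3, 3, 3, 3)
  P3: need (3, 3, 3, 2) fits (3, 3, 3, 3); releases (0, 2, 0, 0), pool now (3, 5, 3, 3)
  P8: need (0, 3, 3, 2) fits (3, 5, 3, 3); releases (0, 0, 0, 3), pool now (3, 5, 3, 6)
  P6: need (2, 4, 2, 6) fits (3, 5, 3, 6); releases (2, 2, 1, 0), pool now (5, 7, 4, 6)


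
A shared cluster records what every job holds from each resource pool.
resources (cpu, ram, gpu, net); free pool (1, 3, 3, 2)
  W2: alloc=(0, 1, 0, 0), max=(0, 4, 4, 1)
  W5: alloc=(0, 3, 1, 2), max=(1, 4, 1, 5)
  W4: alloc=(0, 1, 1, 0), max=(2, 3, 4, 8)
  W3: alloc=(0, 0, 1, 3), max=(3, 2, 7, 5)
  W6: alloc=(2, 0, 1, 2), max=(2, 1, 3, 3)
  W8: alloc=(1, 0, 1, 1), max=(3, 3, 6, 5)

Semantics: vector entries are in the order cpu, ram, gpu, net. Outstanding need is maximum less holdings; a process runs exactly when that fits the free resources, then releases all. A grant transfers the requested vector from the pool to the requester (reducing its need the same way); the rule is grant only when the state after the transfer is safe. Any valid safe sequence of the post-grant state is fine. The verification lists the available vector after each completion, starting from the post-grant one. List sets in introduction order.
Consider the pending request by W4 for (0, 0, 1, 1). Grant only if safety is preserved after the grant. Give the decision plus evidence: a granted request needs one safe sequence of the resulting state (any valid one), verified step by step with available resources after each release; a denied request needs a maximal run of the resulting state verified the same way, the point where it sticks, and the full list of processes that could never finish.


DENY: after the grant no complete ordering would exist.
Key observation: after W6, W5, W2 the pool peaks at (3, 7, 4, 5), and each blocked process is short somewhere: W4 on net; W3 on gpu; W8 on gpu.
On the post-grant state, W6, W5, W2 is a maximal run — nothing extends it. Step-by-step check:
  pool = (1, 3, 2, 1)
  run W6 (needs (0, 1, 2, 1), free (1, 3, 2, 1)); after release of (2, 0, 1, 2) the pool is (3, 3, 3, 3)
  run W5 (needs (1, 1, 0, 3), free (3, 3, 3, 3)); after release of (0, 3, 1, 2) the pool is (3, 6, 4, 5)
  run W2 (needs (0, 3, 4, 1), free (3, 6, 4, 5)); after release of (0, 1, 0, 0) the pool is (3, 7, 4, 5)
  W4 cannot run: need (2, 2, 2, 7) vs free (3, 7, 4, 5) (insufficient net)
  W3 cannot run: need (3, 2, 6, 2) vs free (3, 7, 4, 5) (insufficient gpu)
  W8 cannot run: need (2, 3, 5, 4) vs free (3, 7, 4, 5) (insufficient gpu)
Had the request been granted, W4, W3 and W8 could never finish.


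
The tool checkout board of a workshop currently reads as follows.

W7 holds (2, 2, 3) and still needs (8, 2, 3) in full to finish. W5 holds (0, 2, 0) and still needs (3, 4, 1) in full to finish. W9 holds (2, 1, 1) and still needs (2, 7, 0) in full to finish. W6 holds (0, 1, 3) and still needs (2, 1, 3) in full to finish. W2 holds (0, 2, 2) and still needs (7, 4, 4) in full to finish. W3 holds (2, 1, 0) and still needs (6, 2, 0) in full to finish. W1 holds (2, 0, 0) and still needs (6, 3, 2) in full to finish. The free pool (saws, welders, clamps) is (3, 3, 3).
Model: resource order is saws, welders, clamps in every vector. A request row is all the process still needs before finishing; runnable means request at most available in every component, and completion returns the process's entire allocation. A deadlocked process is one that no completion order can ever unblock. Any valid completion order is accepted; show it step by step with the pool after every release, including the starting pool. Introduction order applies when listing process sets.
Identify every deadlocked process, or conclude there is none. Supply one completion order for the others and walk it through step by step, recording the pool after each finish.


The deadlocked set is W7, W9, W2, W3 and W1.
Key observation: after W6, W5 the pool peaks at (3, 6, 6), and each blocked process is short somewhere: W7 on saws; W9 on welders; W2 on saws; W3 on saws; W1 on saws.
One completion order for the rest: W6, W5. Check, step by step:
  pool = (3, 3, 3)
  run W6 (needs (2, 1, 3), free (3, 3, 3)); after release of (0, 1, 3) the pool is (3, 4, 6)
  run W5 (needs (3, 4, 1), free (3, 4, 6)); after release of (0, 2, 0) the pool is (3, 6, 6)
The stuck group stays short no matter what:
  blocked: W7 wants (8, 2, 3), pool (3, 6, 6) — not enough saws
  blocked: W9 wants (2, 7, 0), pool (3, 6, 6) — not enough welders
  blocked: W2 wants (7, 4, 4), pool (3, 6, 6) — not enough saws
  blocked: W3 wants (6, 2, 0), pool (3, 6, 6) — not enough saws
  blocked: W1 wants (6, 3, 2), pool (3, 6, 6) — not enough saws


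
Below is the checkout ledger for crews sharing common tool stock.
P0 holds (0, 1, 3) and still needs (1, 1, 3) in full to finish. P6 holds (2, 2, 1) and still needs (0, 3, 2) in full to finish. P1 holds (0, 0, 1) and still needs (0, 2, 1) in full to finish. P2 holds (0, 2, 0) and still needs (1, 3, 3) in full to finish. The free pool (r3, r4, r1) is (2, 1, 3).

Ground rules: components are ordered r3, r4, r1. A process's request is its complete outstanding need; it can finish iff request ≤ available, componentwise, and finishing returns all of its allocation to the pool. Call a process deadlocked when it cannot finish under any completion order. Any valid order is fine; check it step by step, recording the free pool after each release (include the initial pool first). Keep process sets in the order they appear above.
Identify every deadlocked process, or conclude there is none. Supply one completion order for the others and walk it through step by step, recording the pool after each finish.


The deadlocked set is P6 and P2.
Key observation: the wall is r4: completing P0, P1 brings the pool only to (2, 2, 7), and all the rest need more.
The rest can finish in the order P0, P1. Check, step by step:
  pool = (2, 1, 3)
  P0 needs (1, 1, 3) <= (2, 1, 3) -> finishes; pool += (0, 1, 3) = (2, 2, 6)
  P1 needs (0, 2, 1) <= (2, 2, 6) -> finishes; pool += (0, 0, 1) = (2, 2, 7)
None of the blocked processes ever fits:
  P6 still needs (0, 3, 2) but only (2, 2, 7) is free — short on r4
  P2 still needs (1, 3, 3) but only (2, 2, 7) is free — short on r4


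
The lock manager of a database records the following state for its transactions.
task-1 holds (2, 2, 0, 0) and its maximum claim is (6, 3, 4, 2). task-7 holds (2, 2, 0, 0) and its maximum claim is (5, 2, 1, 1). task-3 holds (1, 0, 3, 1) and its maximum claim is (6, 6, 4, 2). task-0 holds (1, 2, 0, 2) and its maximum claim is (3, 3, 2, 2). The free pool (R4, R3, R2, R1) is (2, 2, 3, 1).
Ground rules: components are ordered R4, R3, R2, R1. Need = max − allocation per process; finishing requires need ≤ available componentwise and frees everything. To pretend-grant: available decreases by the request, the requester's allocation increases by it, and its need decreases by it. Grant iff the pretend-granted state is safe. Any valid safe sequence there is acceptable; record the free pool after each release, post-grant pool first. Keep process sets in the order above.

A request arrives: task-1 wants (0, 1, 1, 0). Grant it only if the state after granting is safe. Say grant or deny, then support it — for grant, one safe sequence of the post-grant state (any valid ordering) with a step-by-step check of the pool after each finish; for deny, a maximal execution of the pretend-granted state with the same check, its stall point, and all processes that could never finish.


DENY. Granting would leave the state unsafe.
Key observation: after task-0, task-7 the pool peaks at (5, 5, 2, 3), and each blocked process is short somewhere: task-1 on R2; task-3 on R3.
On the post-grant state, task-0, task-7 is a maximal run — nothing extends it. Walking it through:
  pool = (2, 1, 2, 1)
  run task-0 (needs (2, 1, 2, 0), free (2, 1, 2, 1)); after release of (1, 2, 0, 2) the pool is (3, 3, 2, 3)
  run task-7 (needs (3, 0, 1, 1), free (3, 3, 2, 3)); after release of (2, 2, 0, 0) the pool is (5, 5, 2, 3)
  task-1 cannot run: need (4, 0, 3, 2) vs free (5, 5, 2, 3) (insufficient R2)
  task-3 cannot run: need (5, 6, 1, 1) vs free (5, 5, 2, 3) (insufficient R3)
Processes that could never finish after the grant: task-1 and task-3.


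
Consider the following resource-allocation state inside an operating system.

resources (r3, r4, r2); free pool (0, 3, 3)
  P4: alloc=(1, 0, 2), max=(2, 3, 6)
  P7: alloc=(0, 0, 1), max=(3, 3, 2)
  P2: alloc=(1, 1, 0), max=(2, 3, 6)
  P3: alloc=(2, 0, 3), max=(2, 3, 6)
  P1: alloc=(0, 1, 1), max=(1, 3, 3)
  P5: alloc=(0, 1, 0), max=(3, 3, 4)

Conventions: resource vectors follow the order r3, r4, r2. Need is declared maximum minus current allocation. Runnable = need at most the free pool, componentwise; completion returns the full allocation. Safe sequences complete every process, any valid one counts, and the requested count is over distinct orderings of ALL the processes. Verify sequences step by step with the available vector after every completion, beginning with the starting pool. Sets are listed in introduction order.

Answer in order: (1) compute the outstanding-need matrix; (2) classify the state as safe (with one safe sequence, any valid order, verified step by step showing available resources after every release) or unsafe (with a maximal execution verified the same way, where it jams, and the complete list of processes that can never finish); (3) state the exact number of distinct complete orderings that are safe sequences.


(1) Need matrix, components ordered r3, r4, r2:
  P4: (1, 3, 4)
  P7: (3, 3, 1)
  P2: (1, 2, 6)
  P3: (0, 3, 3)
  P1: (1, 2, 2)
  P5: (3, 2, 4)
(2) The state is SAFE; one workable sequence: P3, P4, P5, P1, P7, P2.
Key observation: the order's first zero-slack moment is P3 ((0, 3, 3) needed, (0, 3, 3) free — a requested resource with nothing to spare).
Walking it through:
  pool = (0, 3, 3)
  P3: need (0, 3, 3) fits (0, 3, 3); releases (2, 0, 3), pool now (2, 3, 6)
  P4: need (1, 3, 4) fits (2, 3, 6); releases (1, 0, 2), pool now (3, 3, 8)
  P5: need (3, 2, 4) fits (3, 3, 8); releases (0, 1, 0), pool now (3, 4, 8)
  P1: need (1, 2, 2) fits (3, 4, 8); releases (0, 1, 1), pool now (3, 5, 9)
  P7: need (3, 3, 1) fits (3, 5, 9); releases (0, 0, 1), pool now (3, 5, 10)
  P2: need (1, 2, 6) fits (3, 5, 10); releases (1, 1, 0), pool now (4, 6, 10)
(3) Precisely 60 of the possible complete orderings are safe sequences.


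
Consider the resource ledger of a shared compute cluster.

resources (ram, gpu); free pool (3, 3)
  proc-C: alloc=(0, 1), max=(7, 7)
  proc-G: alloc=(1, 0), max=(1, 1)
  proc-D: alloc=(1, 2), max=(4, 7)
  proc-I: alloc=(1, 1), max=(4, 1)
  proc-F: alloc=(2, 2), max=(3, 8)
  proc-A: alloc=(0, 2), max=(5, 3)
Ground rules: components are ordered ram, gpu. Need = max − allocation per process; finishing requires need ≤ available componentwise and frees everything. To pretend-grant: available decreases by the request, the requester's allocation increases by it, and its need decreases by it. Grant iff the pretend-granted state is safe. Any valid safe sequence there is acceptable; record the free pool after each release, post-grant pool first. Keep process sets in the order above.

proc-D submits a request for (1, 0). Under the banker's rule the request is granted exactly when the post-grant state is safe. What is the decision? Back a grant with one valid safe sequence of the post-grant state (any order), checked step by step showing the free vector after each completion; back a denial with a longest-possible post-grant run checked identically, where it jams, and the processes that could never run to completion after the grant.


DENY. Granting would leave the state unsafe.
Key observation: after proc-G, proc-I the pool peaks at (4, 4), and each blocked process is short somewhere: proc-C on ram, gpu; proc-D on gpu; proc-F on gpu; proc-A on ram.
Pretend the grant happened; the run proc-G, proc-I goes as far as possible. Check, step by step:
  pool = (2, 3)
  proc-G: need (0, 1) fits (2, 3); releases (1, 0), pool now (3, 3)
  proc-I: need (3, 0) fits (3, 3); releases (1, 1), pool now (4, 4)
  proc-C still needs (7, 6) but only (4, 4) is free — short on ram and gpu
  proc-D still needs (2, 5) but only (4, 4) is free — short on gpu
  proc-F still needs (1, 6) but only (4, 4) is free — short on gpu
  proc-A still needs (5, 1) but only (4, 4) is free — short on ram
Post-grant, the permanently blocked set is proc-C, proc-D, proc-F and proc-A.


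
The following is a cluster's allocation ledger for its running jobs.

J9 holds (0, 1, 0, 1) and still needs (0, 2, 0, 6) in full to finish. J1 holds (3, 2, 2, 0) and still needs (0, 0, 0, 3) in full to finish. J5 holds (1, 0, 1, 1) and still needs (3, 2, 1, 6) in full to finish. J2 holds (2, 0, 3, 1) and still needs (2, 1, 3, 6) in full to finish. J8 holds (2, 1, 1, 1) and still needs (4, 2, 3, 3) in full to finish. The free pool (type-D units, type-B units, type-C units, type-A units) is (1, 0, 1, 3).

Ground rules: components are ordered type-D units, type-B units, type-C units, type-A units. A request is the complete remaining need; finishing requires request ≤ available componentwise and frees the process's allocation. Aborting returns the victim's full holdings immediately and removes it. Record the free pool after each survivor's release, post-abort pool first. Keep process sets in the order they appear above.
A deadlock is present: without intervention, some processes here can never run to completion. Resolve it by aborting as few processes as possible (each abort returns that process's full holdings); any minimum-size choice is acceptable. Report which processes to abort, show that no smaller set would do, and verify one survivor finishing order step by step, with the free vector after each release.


Abort J9 and J2.
Key observation: the returned (2, 1, 3, 2) from J9 and J2 is what brings J5 — unrunnable before, under any order — into play at step 3.
Minimality, checking each single-abort alternative: J9 alone leaves J5 blocked (short on type-A units); J1 alone leaves J9 blocked (short on type-A units); J5 alone leaves J9 blocked (short on type-A units); J2 alone leaves J9 blocked (short on type-A units); J8 alone leaves J9 blocked (short on type-A units).
The survivors complete as J1, J8, J5. Walking it through (starting from the post-abort pool):
  pool = (3, 1, 4, 5)
  J1 needs (0, 0, 0, 3) <= (3, 1, 4, 5) -> finishes; pool += (3, 2, 2, 0) = (6, 3, 6, 5)
  J8 needs (4, 2, 3, 3) <= (6, 3, 6, 5) -> finishes; pool += (2, 1, 1, 1) = (8, 4, 7, 6)
  J5 needs (3, 2, 1, 6) <= (8, 4, 7, 6) -> finishes; pool += (1, 0, 1, 1) = (9, 4, 8, 7)


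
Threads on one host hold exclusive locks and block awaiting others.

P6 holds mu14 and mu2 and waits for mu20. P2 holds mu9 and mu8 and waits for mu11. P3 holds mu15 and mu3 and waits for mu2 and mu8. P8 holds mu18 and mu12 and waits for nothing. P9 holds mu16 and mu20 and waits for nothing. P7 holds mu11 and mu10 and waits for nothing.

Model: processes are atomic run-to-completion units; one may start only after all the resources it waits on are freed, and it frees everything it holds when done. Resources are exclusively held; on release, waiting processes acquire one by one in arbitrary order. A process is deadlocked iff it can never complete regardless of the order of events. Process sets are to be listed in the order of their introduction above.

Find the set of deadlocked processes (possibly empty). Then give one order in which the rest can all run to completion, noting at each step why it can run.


The deadlocked set is empty.
Key observation: there is no circular wait here — follow any chain and it reaches a process that is free to run now.
One completion order for the rest: P7, P2, P9, P6, P8, P3.
Verifying each step:
  P7: no waits; runs immediately, freeing mu11 and mu10
  P2 waits on mu11 — all released -> runs and releases mu9 and mu8
  P9: no waits; runs immediately, freeing mu16 and mu20
  P6 waits on mu20 — all released -> runs and releases mu14 and mu2
  P8: no waits; runs immediately, freeing mu18 and mu12
  P3 waits on mu2 and mu8 — all released -> runs and releases mu15 and mu3


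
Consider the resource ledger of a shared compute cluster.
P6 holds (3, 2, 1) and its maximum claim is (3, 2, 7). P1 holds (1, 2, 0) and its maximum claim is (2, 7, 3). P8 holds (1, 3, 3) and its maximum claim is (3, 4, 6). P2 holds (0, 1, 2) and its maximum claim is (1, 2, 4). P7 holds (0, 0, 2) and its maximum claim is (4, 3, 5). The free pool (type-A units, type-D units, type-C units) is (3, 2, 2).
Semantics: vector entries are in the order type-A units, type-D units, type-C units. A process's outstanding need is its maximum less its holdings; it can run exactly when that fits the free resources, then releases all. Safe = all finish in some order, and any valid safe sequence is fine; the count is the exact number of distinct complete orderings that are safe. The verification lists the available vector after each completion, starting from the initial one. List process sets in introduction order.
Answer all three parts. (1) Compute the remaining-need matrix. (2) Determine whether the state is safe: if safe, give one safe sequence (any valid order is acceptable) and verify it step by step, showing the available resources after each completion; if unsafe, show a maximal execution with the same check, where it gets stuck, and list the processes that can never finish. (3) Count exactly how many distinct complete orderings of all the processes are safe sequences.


(1) Remaining need (order type-A units, type-D units, type-C units):
  P6: (0, 0, 6)
  P1: (1, 5, 3)
  P8: (2, 1, 3)
  P2: (1, 1, 2)
  P7: (4, 3, 3)
(2) SAFE, for example via the order P2, P8, P1, P6, P7.
Key observation: reading the order forward, P2 is the first process whose need (1, 1, 2) meets the free pool (3, 2, 2) exactly on a resource it requests.
Walking it through:
  pool = (3, 2, 2)
  run P2 (needs (1, 1, 2), free (3, 2, 2)); after release of (0, 1, 2) the pool is (3, 3, 4)
  run P8 (needs (2, 1, 3), free (3, 3, 4)); after release of (1, 3, 3) the pool is (4, 6, 7)
  run P1 (needs (1, 5, 3), free (4, 6, 7)); after release of (1, 2, 0) the pool is (5, 8, 7)
  run P6 (needs (0, 0, 6), free (5, 8, 7)); after release of (3, 2, 1) the pool is (8, 10, 8)
  run P7 (needs (4, 3, 3), free (8, 10, 8)); after release of (0, 0, 2) the pool is (8, 10, 10)
(3) Exactly 6 of the possible complete orderings are safe sequences.


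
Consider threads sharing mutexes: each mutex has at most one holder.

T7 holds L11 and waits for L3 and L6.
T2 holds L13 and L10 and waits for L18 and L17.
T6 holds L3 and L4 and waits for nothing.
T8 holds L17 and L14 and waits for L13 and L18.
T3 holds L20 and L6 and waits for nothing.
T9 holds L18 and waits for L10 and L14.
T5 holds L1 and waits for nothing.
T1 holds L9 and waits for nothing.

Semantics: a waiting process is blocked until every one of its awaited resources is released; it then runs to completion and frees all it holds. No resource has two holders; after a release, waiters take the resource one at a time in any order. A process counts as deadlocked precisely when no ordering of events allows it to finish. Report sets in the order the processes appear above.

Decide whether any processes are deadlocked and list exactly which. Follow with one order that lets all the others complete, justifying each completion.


Deadlocked set: T2, T8 and T9.
Key observation: the wait chain closes on itself along T2 -> T8 -> T2; T9 is caught in further circular waits.
A valid finishing order for the others: T6, T1, T3, T7, T5.
Verifying each step:
  T6 waits on nothing -> runs at once and releases L3 and L4
  T1 waits on nothing -> runs at once and releases L9
  T3 waits on nothing -> runs at once and releases L20 and L6
  T7 waits on L3 and L6 — all released -> runs and releases L11
  T5 waits on nothing -> runs at once and releases L1
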